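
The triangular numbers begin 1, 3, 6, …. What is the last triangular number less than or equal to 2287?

2278

Solve n(n+1)/2 ≤ 2287 for integer n.
n = 67 gives 2278 ≤ 2287, while n = 68 gives 2346 > 2287; so the answer is 2278.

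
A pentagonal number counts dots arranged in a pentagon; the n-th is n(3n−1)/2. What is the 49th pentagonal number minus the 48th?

145

Consecutive pentagonal numbers differ by 3n − 2: here 3·49 − 2 = 145.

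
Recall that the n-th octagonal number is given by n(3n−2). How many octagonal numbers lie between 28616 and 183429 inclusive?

The n-th octagonal number is n(3n−2).
Smallest index with value ≥ 28616: n = 98 (giving 28616).
Largest index with value ≤ 183429: n = 247 (giving 182533).
Indices 98 through 247: 150 terms.

150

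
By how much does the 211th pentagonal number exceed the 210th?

631

Consecutive pentagonal numbers differ by 3n − 2: here 3·211 − 2 = 631.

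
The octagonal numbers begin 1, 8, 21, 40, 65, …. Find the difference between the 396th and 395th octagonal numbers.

2371

Consecutive octagonal numbers differ by 6n − 5: here 6·396 − 5 = 2371.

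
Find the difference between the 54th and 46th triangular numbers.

54·55/2 = 1485 and 46·47/2 = 1081.
Difference: 1485 − 1081 = 404.

404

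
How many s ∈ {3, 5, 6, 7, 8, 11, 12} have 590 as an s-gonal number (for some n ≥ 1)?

1

s = 3: P(3, 33) = 561 and P(3, 34) = 595; 590 is not s-gonal.
s = 5: P(5, 20) = 590. ✓
s = 6: P(6, 17) = 561 and P(6, 18) = 630; 590 is not s-gonal.
s = 7: P(7, 15) = 540 and P(7, 16) = 616; 590 is not s-gonal.
s = 8: P(8, 14) = 560 and P(8, 15) = 645; 590 is not s-gonal.
s = 11: P(11, 11) = 506 and P(11, 12) = 606; 590 is not s-gonal.
s = 12: P(12, 11) = 561 and P(12, 12) = 672; 590 is not s-gonal.
Hits: s ∈ {5} → 1.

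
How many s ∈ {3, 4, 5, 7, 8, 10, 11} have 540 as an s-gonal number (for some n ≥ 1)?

2

s = 3: P(3, 32) = 528 and P(3, 33) = 561; 540 is not s-gonal.
s = 4: P(4, 23) = 529 and P(4, 24) = 576; 540 is not s-gonal.
s = 5: P(5, 19) = 532 and P(5, 20) = 590; 540 is not s-gonal.
s = 7: P(7, 15) = 540. ✓
s = 8: P(8, 13) = 481 and P(8, 14) = 560; 540 is not s-gonal.
s = 10: P(10, 12) = 540. ✓
s = 11: P(11, 11) = 506 and P(11, 12) = 606; 540 is not s-gonal.
Hits: s ∈ {7, 10} → 2.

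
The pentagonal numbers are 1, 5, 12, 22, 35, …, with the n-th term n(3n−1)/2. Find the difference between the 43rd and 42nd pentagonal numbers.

127

Consecutive pentagonal numbers differ by 3n − 2: here 3·43 − 2 = 127.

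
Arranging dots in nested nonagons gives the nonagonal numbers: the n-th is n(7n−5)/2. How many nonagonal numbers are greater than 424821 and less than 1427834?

The n-th nonagonal number is n(7n−5)/2.
Smallest index with value > 424821: n = 349 (giving 425431).
Largest index with value < 1427834: n = 639 (giving 1427526).
Indices 349 through 639: 291 terms.

291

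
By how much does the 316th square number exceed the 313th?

316² = 99856 and 313² = 97969.
Difference: 99856 − 97969 = 1887.

1887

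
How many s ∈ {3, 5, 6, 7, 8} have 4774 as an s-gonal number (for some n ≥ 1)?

1

s = 3: P(3, 97) = 4753 and P(3, 98) = 4851; 4774 is not s-gonal.
s = 5: P(5, 56) = 4676 and P(5, 57) = 4845; 4774 is not s-gonal.
s = 6: P(6, 49) = 4753 and P(6, 50) = 4950; 4774 is not s-gonal.
s = 7: P(7, 44) = 4774. ✓
s = 8: P(8, 40) = 4720 and P(8, 41) = 4961; 4774 is not s-gonal.
Hits: s ∈ {7} → 1.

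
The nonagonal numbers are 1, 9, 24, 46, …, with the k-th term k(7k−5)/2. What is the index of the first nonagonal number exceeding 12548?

61

Solve n(7n−5)/2 > 12548 for integer n.
The largest n with value ≤ 12548 is 60 (since 12450 ≤ 12548 < 12871), so the first above is n = 61, value 12871.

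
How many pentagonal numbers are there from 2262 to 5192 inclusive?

The n-th pentagonal number is n(3n−1)/2.
Smallest index with value ≥ 2262: n = 39 (giving 2262).
Largest index with value ≤ 5192: n = 59 (giving 5192).
Indices 39 through 59: 21 terms.

21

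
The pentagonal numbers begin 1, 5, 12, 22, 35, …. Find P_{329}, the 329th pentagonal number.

162197

The 329th pentagonal number is n(3n−1)/2 with n = 329.
329·(3·329 − 1)/2 = 329·986/2 = 329·493 = 162197.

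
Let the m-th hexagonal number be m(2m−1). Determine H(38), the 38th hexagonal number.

2850

The 38th hexagonal number is n(2n−1) with n = 38.
38·(2·38 − 1) = 38·75 = 2850.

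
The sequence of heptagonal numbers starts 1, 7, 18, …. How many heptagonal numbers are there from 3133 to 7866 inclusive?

The n-th heptagonal number is n(5n−3)/2.
Smallest index with value ≥ 3133: n = 36 (giving 3186).
Largest index with value ≤ 7866: n = 56 (giving 7756).
Indices 36 through 56: 21 terms.

21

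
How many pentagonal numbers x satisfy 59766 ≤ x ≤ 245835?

206

The n-th pentagonal number is n(3n−1)/2.
Smallest index with value ≥ 59766: n = 200 (giving 59900).
Largest index with value ≤ 245835: n = 405 (giving 245835).
Indices 200 through 405: 206 terms.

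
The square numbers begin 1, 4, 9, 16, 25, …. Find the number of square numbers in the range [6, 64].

6

The n-th square number is n².
Smallest index with value ≥ 6: n = 3 (giving 9).
Largest index with value ≤ 64: n = 8 (giving 64).
Indices 3 through 8: 6 terms.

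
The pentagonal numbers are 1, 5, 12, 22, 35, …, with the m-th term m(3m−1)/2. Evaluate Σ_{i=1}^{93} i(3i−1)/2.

Σ i(3i−1)/2 = (3Σi² − Σi) / 2 over i = 1..93.
Σi = 4371 and Σi² = 272459.
(3·272459 − 1·4371) / 2 = 813006/2 = 406503.

406503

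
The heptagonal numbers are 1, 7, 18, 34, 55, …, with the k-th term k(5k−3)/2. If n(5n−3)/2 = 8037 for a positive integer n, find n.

57

Set n(5n−3)/2 = 8037, giving 5n² − 3n − 16074 = 0.
The discriminant is 9 + 40·8037 = 321489, and √321489 = 567.
So n = (3 + 567) / 10 = 570/10 = 57.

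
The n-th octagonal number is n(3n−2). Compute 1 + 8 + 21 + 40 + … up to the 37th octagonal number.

51319

Σ i(3i−2) = 3Σi² − 2Σi over i = 1..37.
Σi = 703 and Σi² = 17575.
3·17575 − 2·703 = 51319.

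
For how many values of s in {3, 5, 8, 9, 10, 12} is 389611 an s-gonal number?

1

s = 3: P(3, 882) = 389403 and P(3, 883) = 390286; 389611 is not s-gonal.
s = 5: P(5, 509) = 388367 and P(5, 510) = 389895; 389611 is not s-gonal.
s = 8: P(8, 360) = 388080 and P(8, 361) = 390241; 389611 is not s-gonal.
s = 9: P(9, 334) = 389611. ✓
s = 10: P(10, 312) = 388440 and P(10, 313) = 390937; 389611 is not s-gonal.
s = 12: P(12, 279) = 388089 and P(12, 280) = 390880; 389611 is not s-gonal.
Hits: s ∈ {9} → 1.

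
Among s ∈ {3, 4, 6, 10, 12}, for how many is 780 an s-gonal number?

s = 3: P(3, 39) = 780. ✓
s = 4: P(4, 27) = 729 and P(4, 28) = 784; 780 is not s-gonal.
s = 6: P(6, 20) = 780. ✓
s = 10: P(10, 14) = 742 and P(10, 15) = 855; 780 is not s-gonal.
s = 12: P(12, 12) = 672 and P(12, 13) = 793; 780 is not s-gonal.
Hits: s ∈ {3, 6} → 2.

2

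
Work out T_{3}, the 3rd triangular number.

6

The 3rd triangular number is n(n+1)/2 with n = 3.
3·4/2 = 12/2 = 6.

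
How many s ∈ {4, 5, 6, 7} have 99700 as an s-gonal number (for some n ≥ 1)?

s = 4: P(4, 315) = 99225 and P(4, 316) = 99856; 99700 is not s-gonal.
s = 5: P(5, 257) = 98945 and P(5, 258) = 99717; 99700 is not s-gonal.
s = 6: P(6, 223) = 99235 and P(6, 224) = 100128; 99700 is not s-gonal.
s = 7: P(7, 200) = 99700. ✓
Hits: s ∈ {7} → 1.

1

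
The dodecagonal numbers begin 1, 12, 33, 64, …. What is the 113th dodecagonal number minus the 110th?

3333

113·(5·113 − 4) = 63393 and 110·(5·110 − 4) = 60060.
Difference: 63393 − 60060 = 3333.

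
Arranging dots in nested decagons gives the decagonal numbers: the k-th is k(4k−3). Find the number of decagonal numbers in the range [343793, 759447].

143

The n-th decagonal number is n(4n−3).
Smallest index with value ≥ 343793: n = 294 (giving 344862).
Largest index with value ≤ 759447: n = 436 (giving 759076).
Indices 294 through 436: 143 terms.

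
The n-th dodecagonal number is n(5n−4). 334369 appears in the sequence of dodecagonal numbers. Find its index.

259

Set n(5n−4) = 334369, giving 5n² − 4n − 334369 = 0.
The discriminant is 16 + 20·334369 = 6687396, and √6687396 = 2586.
So n = (4 + 2586) / 10 = 2590/10 = 259.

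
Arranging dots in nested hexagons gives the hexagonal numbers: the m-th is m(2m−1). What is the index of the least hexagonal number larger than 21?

4

Solve n(2n−1) > 21 for integer n.
The largest n with value ≤ 21 is 3 (since 15 ≤ 21 < 28), so the first above is n = 4, value 28.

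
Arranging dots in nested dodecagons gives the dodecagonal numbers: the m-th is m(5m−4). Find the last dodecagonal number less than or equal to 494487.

Solve n(5n−4) ≤ 494487 for integer n.
n = 314 gives 491724 ≤ 494487, while n = 315 gives 494865 > 494487; so the answer is 491724.

491724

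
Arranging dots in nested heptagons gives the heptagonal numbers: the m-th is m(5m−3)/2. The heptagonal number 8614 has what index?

Set n(5n−3)/2 = 8614, giving 5n² − 3n − 17228 = 0.
The discriminant is 9 + 40·8614 = 344569, and √344569 = 587.
So n = (3 + 587) / 10 = 590/10 = 59.

59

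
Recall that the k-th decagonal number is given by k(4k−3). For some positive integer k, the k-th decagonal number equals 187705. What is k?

217

Set n(4n−3) = 187705, giving 4n² − 3n − 187705 = 0.
So n = (3 + 1733) / 8 = 1736/8 = 217.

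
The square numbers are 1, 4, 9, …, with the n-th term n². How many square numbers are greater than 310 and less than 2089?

The n-th square number is n².
Smallest index with value > 310: n = 18 (giving 324).
Largest index with value < 2089: n = 45 (giving 2025).
Indices 18 through 45: 28 terms.

28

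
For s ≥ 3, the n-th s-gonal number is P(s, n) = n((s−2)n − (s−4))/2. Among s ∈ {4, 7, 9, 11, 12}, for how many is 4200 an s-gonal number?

1

s = 4: P(4, 64) = 4096 and P(4, 65) = 4225; 4200 is not s-gonal.
s = 7: P(7, 41) = 4141 and P(7, 42) = 4347; 4200 is not s-gonal.
s = 9: P(9, 35) = 4200. ✓
s = 11: P(11, 30) = 3945 and P(11, 31) = 4216; 4200 is not s-gonal.
s = 12: P(12, 29) = 4089 and P(12, 30) = 4380; 4200 is not s-gonal.
Hits: s ∈ {9} → 1.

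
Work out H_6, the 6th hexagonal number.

The 6th hexagonal number is n(2n−1) with n = 6.
6·(2·6 − 1) = 6·11 = 66.

66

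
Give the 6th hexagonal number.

The 6th hexagonal number is n(2n−1) with n = 6.
6·(2·6 − 1) = 6·11 = 66.

66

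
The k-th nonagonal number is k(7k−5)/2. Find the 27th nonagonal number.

2484

The 27th nonagonal number is n(7n−5)/2 with n = 27.
27·(7·27 − 5)/2 = 27·184/2 = 27·92 = 2484.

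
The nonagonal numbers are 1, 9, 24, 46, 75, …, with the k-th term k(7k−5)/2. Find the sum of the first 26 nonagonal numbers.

20826

Σ i(7i−5)/2 = (7Σi² − 5Σi) / 2 over i = 1..26.
Σi = 351 and Σi² = 6201.
(7·6201 − 5·351) / 2 = 41652/2 = 20826.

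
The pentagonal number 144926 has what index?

Set n(3n−1)/2 = 144926, giving 3n² − n − 289852 = 0.
The discriminant is 1 + 24·144926 = 3478225, and √3478225 = 1865.
So n = (1 + 1865) / 6 = 1866/6 = 311.
Check: 311·(3·311 − 1)/2 = 144926. ✓

311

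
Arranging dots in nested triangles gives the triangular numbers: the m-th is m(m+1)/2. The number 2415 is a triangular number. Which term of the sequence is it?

Set n(n+1)/2 = 2415, giving n² + n − 4830 = 0.
The discriminant is 1 + 8·2415 = 19321, and √19321 = 139.
So n = (-1 + 139) / 2 = 138/2 = 69.

69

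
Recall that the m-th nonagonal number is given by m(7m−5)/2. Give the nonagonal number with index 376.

493876

376·(7·376 − 5)/2 = 376·2627/2 = 493876.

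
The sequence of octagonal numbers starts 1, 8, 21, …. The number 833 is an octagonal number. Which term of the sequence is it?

17

Set n(3n−2) = 833, giving 3n² − 2n − 833 = 0.
So n = (2 + 100) / 6 = 102/6 = 17.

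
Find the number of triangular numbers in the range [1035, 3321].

The n-th triangular number is n(n+1)/2.
Smallest index with value ≥ 1035: n = 45 (giving 1035).
Largest index with value ≤ 3321: n = 81 (giving 3321).
Indices 45 through 81: 37 terms.

37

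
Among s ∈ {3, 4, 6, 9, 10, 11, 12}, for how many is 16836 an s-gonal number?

2

s = 3: P(3, 183) = 16836. ✓
s = 4: P(4, 129) = 16641 and P(4, 130) = 16900; 16836 is not s-gonal.
s = 6: P(6, 92) = 16836. ✓
s = 9: P(9, 69) = 16491 and P(9, 70) = 16975; 16836 is not s-gonal.
s = 10: P(10, 65) = 16705 and P(10, 66) = 17226; 16836 is not s-gonal.
s = 11: P(11, 61) = 16531 and P(11, 62) = 17081; 16836 is not s-gonal.
s = 12: P(12, 58) = 16588 and P(12, 59) = 17169; 16836 is not s-gonal.
Hits: s ∈ {3, 6} → 2.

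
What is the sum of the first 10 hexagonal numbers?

715

Σ i(2i−1) = 2Σi² − Σi over i = 1..10.
Σi = 55 and Σi² = 385.
2·385 − 1·55 = 715.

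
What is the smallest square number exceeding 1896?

Solve n² > 1896 for integer n.
The largest n with value ≤ 1896 is 43 (since 1849 ≤ 1896 < 1936), so the first above is n = 44, value 1936.

1936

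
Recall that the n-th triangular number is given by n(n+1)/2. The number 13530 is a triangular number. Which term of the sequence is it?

Set n(n+1)/2 = 13530, giving n² + n − 27060 = 0.
The discriminant is 1 + 8·13530 = 108241, and √108241 = 329.
So n = (-1 + 329) / 2 = 328/2 = 164.
Check: 164·165/2 = 13530. ✓

164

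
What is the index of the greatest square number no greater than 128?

11

Solve n² ≤ 128 for integer n.
n = 11 gives 121 ≤ 128, while n = 12 gives 144 > 128; so the answer is index 11.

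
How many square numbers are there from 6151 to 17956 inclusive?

56

The n-th square number is n².
Smallest index with value ≥ 6151: n = 79 (giving 6241).
Largest index with value ≤ 17956: n = 134 (giving 17956).
Indices 79 through 134: 56 terms.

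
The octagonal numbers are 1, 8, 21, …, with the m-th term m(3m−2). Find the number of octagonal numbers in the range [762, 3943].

The n-th octagonal number is n(3n−2).
Smallest index with value ≥ 762: n = 17 (giving 833).
Largest index with value ≤ 3943: n = 36 (giving 3816).
Indices 17 through 36: 20 terms.

20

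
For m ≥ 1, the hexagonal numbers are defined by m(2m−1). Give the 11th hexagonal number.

231

11·(2·11 − 1) = 11·21 = 231.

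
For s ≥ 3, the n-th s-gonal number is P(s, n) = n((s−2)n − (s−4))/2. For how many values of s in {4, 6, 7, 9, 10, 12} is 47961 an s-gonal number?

1

s = 4: P(4, 219) = 47961. ✓
s = 6: P(6, 155) = 47895 and P(6, 156) = 48516; 47961 is not s-gonal.
s = 7: P(7, 138) = 47403 and P(7, 139) = 48094; 47961 is not s-gonal.
s = 9: P(9, 117) = 47619 and P(9, 118) = 48439; 47961 is not s-gonal.
s = 10: P(10, 109) = 47197 and P(10, 110) = 48070; 47961 is not s-gonal.
s = 12: P(12, 98) = 47628 and P(12, 99) = 48609; 47961 is not s-gonal.
Hits: s ∈ {4} → 1.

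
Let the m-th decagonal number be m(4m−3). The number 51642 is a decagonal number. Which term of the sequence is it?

114

Set n(4n−3) = 51642, giving 4n² − 3n − 51642 = 0.
So n = (3 + 909) / 8 = 912/8 = 114.
Check: 114·(4·114 − 3) = 51642. ✓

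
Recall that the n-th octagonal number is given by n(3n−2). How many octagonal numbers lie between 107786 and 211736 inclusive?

The n-th octagonal number is n(3n−2).
Smallest index with value ≥ 107786: n = 190 (giving 107920).
Largest index with value ≤ 211736: n = 266 (giving 211736).
Indices 190 through 266: 77 terms.

77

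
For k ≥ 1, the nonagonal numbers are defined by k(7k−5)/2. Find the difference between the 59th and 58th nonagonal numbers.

407

Consecutive nonagonal numbers differ by 7n − 6: here 7·59 − 6 = 407.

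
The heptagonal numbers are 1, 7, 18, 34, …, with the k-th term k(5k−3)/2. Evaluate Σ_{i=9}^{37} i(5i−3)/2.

42427

Σ i(5i−3)/2 = (5Σi² − 3Σi) / 2 over i = 9..37.
Σi = 703 − 36 = 667 and Σi² = 17575 − 204 = 17371.
(5·17371 − 3·667) / 2 = 84854/2 = 42427.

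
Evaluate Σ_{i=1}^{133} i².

Σ_{i=1}^{133} i² = 133·134·267/6 = 793079.

793079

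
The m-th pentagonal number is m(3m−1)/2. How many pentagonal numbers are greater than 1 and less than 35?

3

The n-th pentagonal number is n(3n−1)/2.
Smallest index with value > 1: n = 2 (giving 5).
Largest index with value < 35: n = 4 (giving 22).
Indices 2 through 4: 3 terms.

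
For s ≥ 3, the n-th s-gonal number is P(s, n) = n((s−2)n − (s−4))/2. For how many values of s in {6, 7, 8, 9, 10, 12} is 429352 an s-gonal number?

s = 6: P(6, 463) = 428275 and P(6, 464) = 430128; 429352 is not s-gonal.
s = 7: P(7, 414) = 427869 and P(7, 415) = 429940; 429352 is not s-gonal.
s = 8: P(8, 378) = 427896 and P(8, 379) = 430165; 429352 is not s-gonal.
s = 9: P(9, 350) = 427875 and P(9, 351) = 430326; 429352 is not s-gonal.
s = 10: P(10, 328) = 429352. ✓
s = 12: P(12, 293) = 428073 and P(12, 294) = 431004; 429352 is not s-gonal.
Hits: s ∈ {10} → 1.

1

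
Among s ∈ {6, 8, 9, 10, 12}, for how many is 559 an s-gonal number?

1

s = 6: P(6, 16) = 496 and P(6, 17) = 561; 559 is not s-gonal.
s = 8: P(8, 13) = 481 and P(8, 14) = 560; 559 is not s-gonal.
s = 9: P(9, 13) = 559. ✓
s = 10: P(10, 12) = 540 and P(10, 13) = 637; 559 is not s-gonal.
s = 12: P(12, 10) = 460 and P(12, 11) = 561; 559 is not s-gonal.
Hits: s ∈ {9} → 1.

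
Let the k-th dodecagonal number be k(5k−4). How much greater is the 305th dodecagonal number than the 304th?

3041

Consecutive dodecagonal numbers differ by 10n − 9: here 10·305 − 9 = 3041.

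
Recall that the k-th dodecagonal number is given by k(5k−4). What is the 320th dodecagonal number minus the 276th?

320·(5·320 − 4) = 510720 and 276·(5·276 − 4) = 379776.
Difference: 510720 − 379776 = 130944.

130944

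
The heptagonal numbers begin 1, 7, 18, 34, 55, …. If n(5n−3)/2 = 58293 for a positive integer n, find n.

153

Set n(5n−3)/2 = 58293, giving 5n² − 3n − 116586 = 0.
The discriminant is 9 + 40·58293 = 2331729, and √2331729 = 1527.
So n = (3 + 1527) / 10 = 1530/10 = 153.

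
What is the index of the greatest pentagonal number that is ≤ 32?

4

Solve n(3n−1)/2 ≤ 32 for integer n.
n = 4 gives 22 ≤ 32, while n = 5 gives 35 > 32; so the answer is index 4.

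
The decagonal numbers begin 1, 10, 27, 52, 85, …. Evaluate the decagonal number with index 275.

301675

275·(4·275 − 3) = 275·1097 = 301675.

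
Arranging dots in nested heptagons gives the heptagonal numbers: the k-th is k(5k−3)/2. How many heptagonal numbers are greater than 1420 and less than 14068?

The n-th heptagonal number is n(5n−3)/2.
Smallest index with value > 1420: n = 25 (giving 1525).
Largest index with value < 14068: n = 75 (giving 13950).
Indices 25 through 75: 51 terms.

51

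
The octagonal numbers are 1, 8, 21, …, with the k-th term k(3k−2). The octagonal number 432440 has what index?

380

Set n(3n−2) = 432440, giving 3n² − 2n − 432440 = 0.
So n = (2 + 2278) / 6 = 2280/6 = 380.
Check: 380·(3·380 − 2) = 432440. ✓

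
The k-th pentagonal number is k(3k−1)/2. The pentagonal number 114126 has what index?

Set n(3n−1)/2 = 114126, giving 3n² − n − 228252 = 0.
The discriminant is 1 + 24·114126 = 2739025, and √2739025 = 1655.
So n = (1 + 1655) / 6 = 1656/6 = 276.

276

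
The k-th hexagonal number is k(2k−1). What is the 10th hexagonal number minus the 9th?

37

Consecutive hexagonal numbers differ by 4n − 3: here 4·10 − 3 = 37.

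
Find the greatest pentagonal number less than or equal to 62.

51

Solve n(3n−1)/2 ≤ 62 for integer n.
n = 6 gives 51 ≤ 62, while n = 7 gives 70 > 62; so the answer is 51.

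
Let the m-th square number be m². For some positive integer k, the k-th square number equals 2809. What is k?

We need n² = 2809, so n = √2809 = 53.
Check: 53² = 2809. ✓

53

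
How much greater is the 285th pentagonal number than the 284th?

Consecutive pentagonal numbers differ by 3n − 2: here 3·285 − 2 = 853.

853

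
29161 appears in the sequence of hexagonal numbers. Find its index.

121

Set n(2n−1) = 29161, giving 2n² − n − 29161 = 0.
The discriminant is 1 + 8·29161 = 233289, and √233289 = 483.
So n = (1 + 483) / 4 = 484/4 = 121.
Check: 121·(2·121 − 1) = 29161. ✓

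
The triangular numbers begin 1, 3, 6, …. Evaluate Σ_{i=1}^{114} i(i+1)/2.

Σ i(i+1)/2 = (Σi² + Σi) / 2 over i = 1..114.
Σi = 6555 and Σi² = 500365.
(1·500365 + 1·6555) / 2 = 506920/2 = 253460.

253460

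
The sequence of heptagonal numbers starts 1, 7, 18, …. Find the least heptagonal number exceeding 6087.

6175

Solve n(5n−3)/2 > 6087 for integer n.
The largest n with value ≤ 6087 is 49 (since 5929 ≤ 6087 < 6175), so the first above is n = 50, value 6175.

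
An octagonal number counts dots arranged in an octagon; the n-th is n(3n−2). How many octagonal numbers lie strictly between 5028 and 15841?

The n-th octagonal number is n(3n−2).
Smallest index with value > 5028: n = 42 (giving 5208).
Largest index with value < 15841: n = 72 (giving 15408).
Indices 42 through 72: 31 terms.

31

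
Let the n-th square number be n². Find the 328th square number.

107584

The 328th square number is n² with n = 328.
328² = 107584.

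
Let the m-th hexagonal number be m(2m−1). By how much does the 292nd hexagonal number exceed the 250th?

292·(2·292 − 1) = 170236 and 250·(2·250 − 1) = 124750.
Difference: 170236 − 124750 = 45486.

45486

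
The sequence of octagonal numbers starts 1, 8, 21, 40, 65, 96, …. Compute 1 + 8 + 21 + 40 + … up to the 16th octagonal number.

Σ i(3i−2) = 3Σi² − 2Σi over i = 1..16.
Σi = 136 and Σi² = 1496.
3·1496 − 2·136 = 4216.

4216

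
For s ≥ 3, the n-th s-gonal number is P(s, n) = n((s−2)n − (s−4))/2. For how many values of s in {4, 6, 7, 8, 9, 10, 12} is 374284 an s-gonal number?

1

s = 4: P(4, 611) = 373321 and P(4, 612) = 374544; 374284 is not s-gonal.
s = 6: P(6, 432) = 372816 and P(6, 433) = 374545; 374284 is not s-gonal.
s = 7: P(7, 387) = 373842 and P(7, 388) = 375778; 374284 is not s-gonal.
s = 8: P(8, 353) = 373121 and P(8, 354) = 375240; 374284 is not s-gonal.
s = 9: P(9, 327) = 373434 and P(9, 328) = 375724; 374284 is not s-gonal.
s = 10: P(10, 306) = 373626 and P(10, 307) = 376075; 374284 is not s-gonal.
s = 12: P(12, 274) = 374284. ✓
Hits: s ∈ {12} → 1.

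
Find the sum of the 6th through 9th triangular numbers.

130

Σ i(i+1)/2 = (Σi² + Σi) / 2 over i = 6..9.
Σi = 45 − 15 = 30 and Σi² = 285 − 55 = 230.
(1·230 + 1·30) / 2 = 260/2 = 130.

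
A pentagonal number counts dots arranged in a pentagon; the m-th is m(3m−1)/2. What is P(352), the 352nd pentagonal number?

352·(3·352 − 1)/2 = 352·1055/2 = 185680.

185680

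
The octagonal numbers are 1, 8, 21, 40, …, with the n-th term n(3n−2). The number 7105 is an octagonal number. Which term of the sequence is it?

Set n(3n−2) = 7105, giving 3n² − 2n − 7105 = 0.
So n = (2 + 292) / 6 = 294/6 = 49.

49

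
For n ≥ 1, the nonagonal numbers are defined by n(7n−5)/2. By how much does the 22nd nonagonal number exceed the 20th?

289

22·(7·22 − 5)/2 = 1639 and 20·(7·20 − 5)/2 = 1350.
Difference: 1639 − 1350 = 289.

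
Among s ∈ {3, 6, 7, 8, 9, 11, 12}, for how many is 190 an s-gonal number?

s = 3: P(3, 19) = 190. ✓
s = 6: P(6, 10) = 190. ✓
s = 7: P(7, 9) = 189 and P(7, 10) = 235; 190 is not s-gonal.
s = 8: P(8, 8) = 176 and P(8, 9) = 225; 190 is not s-gonal.
s = 9: P(9, 7) = 154 and P(9, 8) = 204; 190 is not s-gonal.
s = 11: P(11, 6) = 141 and P(11, 7) = 196; 190 is not s-gonal.
s = 12: P(12, 6) = 156 and P(12, 7) = 217; 190 is not s-gonal.
Hits: s ∈ {3, 6} → 2.

2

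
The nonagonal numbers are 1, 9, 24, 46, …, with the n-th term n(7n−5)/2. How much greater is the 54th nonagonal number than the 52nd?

54·(7·54 − 5)/2 = 10071 and 52·(7·52 − 5)/2 = 9334.
Difference: 10071 − 9334 = 737.

737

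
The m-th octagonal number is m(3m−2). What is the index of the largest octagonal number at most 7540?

Solve n(3n−2) ≤ 7540 for integer n.
n = 50 gives 7400 ≤ 7540, while n = 51 gives 7701 > 7540; so the answer is index 50.

50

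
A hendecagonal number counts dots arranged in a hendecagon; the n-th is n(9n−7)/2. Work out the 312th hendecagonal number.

The 312th hendecagonal number is n(9n−7)/2 with n = 312.
312·(9·312 − 7)/2 = 312·2801/2 = 436956.

436956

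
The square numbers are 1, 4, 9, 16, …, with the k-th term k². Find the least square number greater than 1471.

Solve n² > 1471 for integer n.
The largest n with value ≤ 1471 is 38 (since 1444 ≤ 1471 < 1521), so the first above is n = 39, value 1521.

1521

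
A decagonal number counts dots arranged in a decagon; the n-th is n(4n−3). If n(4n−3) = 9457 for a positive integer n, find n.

49

Set n(4n−3) = 9457, giving 4n² − 3n − 9457 = 0.
The discriminant is 9 + 16·9457 = 151321, and √151321 = 389.
So n = (3 + 389) / 8 = 392/8 = 49.
Check: 49·(4·49 − 3) = 9457. ✓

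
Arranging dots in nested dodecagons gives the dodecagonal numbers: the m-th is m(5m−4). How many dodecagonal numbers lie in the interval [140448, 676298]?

The n-th dodecagonal number is n(5n−4).
Smallest index with value ≥ 140448: n = 168 (giving 140448).
Largest index with value ≤ 676298: n = 368 (giving 675648).
Indices 168 through 368: 201 terms.

201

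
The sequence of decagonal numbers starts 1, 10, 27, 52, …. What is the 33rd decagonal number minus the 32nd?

257

Consecutive decagonal numbers differ by 8n − 7: here 8·33 − 7 = 257.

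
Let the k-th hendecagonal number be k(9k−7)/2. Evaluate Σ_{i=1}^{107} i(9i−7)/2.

Σ i(9i−7)/2 = (9Σi² − 7Σi) / 2 over i = 1..107.
Σi = 5778 and Σi² = 414090.
(9·414090 − 7·5778) / 2 = 3686364/2 = 1843182.

1843182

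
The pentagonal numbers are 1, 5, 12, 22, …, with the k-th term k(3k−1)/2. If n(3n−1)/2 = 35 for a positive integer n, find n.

5

Set n(3n−1)/2 = 35, giving 3n² − n − 70 = 0.
The discriminant is 1 + 24·35 = 841, and √841 = 29.
So n = (1 + 29) / 6 = 30/6 = 5.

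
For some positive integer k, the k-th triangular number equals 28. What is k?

7

Set n(n+1)/2 = 28, giving n² + n − 56 = 0.
The discriminant is 1 + 8·28 = 225, and √225 = 15.
So n = (-1 + 15) / 2 = 14/2 = 7.
Check: 7·8/2 = 28. ✓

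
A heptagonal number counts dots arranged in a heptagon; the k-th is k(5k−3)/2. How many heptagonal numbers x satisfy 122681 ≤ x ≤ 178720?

The n-th heptagonal number is n(5n−3)/2.
Smallest index with value ≥ 122681: n = 222 (giving 122877).
Largest index with value ≤ 178720: n = 267 (giving 177822).
Indices 222 through 267: 46 terms.

46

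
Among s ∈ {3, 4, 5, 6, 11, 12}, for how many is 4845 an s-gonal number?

s = 3: P(3, 97) = 4753 and P(3, 98) = 4851; 4845 is not s-gonal.
s = 4: P(4, 69) = 4761 and P(4, 70) = 4900; 4845 is not s-gonal.
s = 5: P(5, 57) = 4845. ✓
s = 6: P(6, 49) = 4753 and P(6, 50) = 4950; 4845 is not s-gonal.
s = 11: P(11, 33) = 4785 and P(11, 34) = 5083; 4845 is not s-gonal.
s = 12: P(12, 31) = 4681 and P(12, 32) = 4992; 4845 is not s-gonal.
Hits: s ∈ {5} → 1.

1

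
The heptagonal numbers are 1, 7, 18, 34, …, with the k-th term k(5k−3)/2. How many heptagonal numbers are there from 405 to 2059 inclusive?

The n-th heptagonal number is n(5n−3)/2.
Smallest index with value ≥ 405: n = 14 (giving 469).
Largest index with value ≤ 2059: n = 29 (giving 2059).
Indices 14 through 29: 16 terms.

16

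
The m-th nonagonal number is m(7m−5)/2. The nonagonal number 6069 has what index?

Set n(7n−5)/2 = 6069, giving 7n² − 5n − 12138 = 0.
The discriminant is 25 + 56·6069 = 339889, and √339889 = 583.
So n = (5 + 583) / 14 = 588/14 = 42.
Check: 42·(7·42 − 5)/2 = 6069. ✓

42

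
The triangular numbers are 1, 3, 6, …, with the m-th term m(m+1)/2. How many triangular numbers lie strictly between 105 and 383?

The n-th triangular number is n(n+1)/2.
Smallest index with value > 105: n = 15 (giving 120).
Largest index with value < 383: n = 27 (giving 378).
Indices 15 through 27: 13 terms.

13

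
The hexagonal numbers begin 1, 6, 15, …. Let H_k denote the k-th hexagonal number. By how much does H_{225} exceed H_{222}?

2679

225·(2·225 − 1) = 101025 and 222·(2·222 − 1) = 98346.
Difference: 101025 − 98346 = 2679.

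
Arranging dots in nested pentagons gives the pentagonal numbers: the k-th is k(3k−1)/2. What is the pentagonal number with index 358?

192067

358·(3·358 − 1)/2 = 358·1073/2 = 192067.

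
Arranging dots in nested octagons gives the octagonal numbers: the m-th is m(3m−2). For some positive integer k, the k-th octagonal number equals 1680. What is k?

24

Set n(3n−2) = 1680, giving 3n² − 2n − 1680 = 0.
So n = (2 + 142) / 6 = 144/6 = 24.
Check: 24·(3·24 − 2) = 1680. ✓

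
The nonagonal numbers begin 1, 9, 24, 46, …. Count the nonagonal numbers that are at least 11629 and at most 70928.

85

The n-th nonagonal number is n(7n−5)/2.
Smallest index with value ≥ 11629: n = 58 (giving 11629).
Largest index with value ≤ 70928: n = 142 (giving 70219).
Indices 58 through 142: 85 terms.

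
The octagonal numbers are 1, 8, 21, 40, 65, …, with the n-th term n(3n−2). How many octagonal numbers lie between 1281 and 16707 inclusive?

The n-th octagonal number is n(3n−2).
Smallest index with value ≥ 1281: n = 21 (giving 1281).
Largest index with value ≤ 16707: n = 74 (giving 16280).
Indices 21 through 74: 54 terms.

54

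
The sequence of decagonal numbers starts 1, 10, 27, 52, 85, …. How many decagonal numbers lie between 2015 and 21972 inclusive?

The n-th decagonal number is n(4n−3).
Smallest index with value ≥ 2015: n = 23 (giving 2047).
Largest index with value ≤ 21972: n = 74 (giving 21682).
Indices 23 through 74: 52 terms.

52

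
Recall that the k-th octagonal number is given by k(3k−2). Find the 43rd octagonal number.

5461

43·(3·43 − 2) = 43·127 = 5461.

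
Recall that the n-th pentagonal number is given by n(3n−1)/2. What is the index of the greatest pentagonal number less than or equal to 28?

4

Solve n(3n−1)/2 ≤ 28 for integer n.
n = 4 gives 22 ≤ 28, while n = 5 gives 35 > 28; so the answer is index 4.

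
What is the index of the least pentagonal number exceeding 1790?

Solve n(3n−1)/2 > 1790 for integer n.
The largest n with value ≤ 1790 is 34 (since 1717 ≤ 1790 < 1820), so the first above is n = 35, value 1820.

35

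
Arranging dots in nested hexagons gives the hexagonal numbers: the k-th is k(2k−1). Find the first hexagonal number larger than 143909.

144453

Solve n(2n−1) > 143909 for integer n.
The largest n with value ≤ 143909 is 268 (since 143380 ≤ 143909 < 144453), so the first above is n = 269, value 144453.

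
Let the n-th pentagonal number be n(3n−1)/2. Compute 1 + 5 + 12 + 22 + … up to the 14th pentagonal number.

Σ i(3i−1)/2 = (3Σi² − Σi) / 2 over i = 1..14.
Σi = 105 and Σi² = 1015.
(3·1015 − 1·105) / 2 = 2940/2 = 1470.

1470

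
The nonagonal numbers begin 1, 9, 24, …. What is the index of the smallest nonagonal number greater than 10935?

Solve n(7n−5)/2 > 10935 for integer n.
The largest n with value ≤ 10935 is 56 (since 10836 ≤ 10935 < 11229), so the first above is n = 57, value 11229.

57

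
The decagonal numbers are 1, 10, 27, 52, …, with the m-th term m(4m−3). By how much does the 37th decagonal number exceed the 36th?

289

Consecutive decagonal numbers differ by 8n − 7: here 8·37 − 7 = 289.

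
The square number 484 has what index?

22

We need n² = 484, so n = √484 = 22.
Check: 22² = 484. ✓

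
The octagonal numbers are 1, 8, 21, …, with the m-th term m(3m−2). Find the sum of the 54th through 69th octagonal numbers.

Σ i(3i−2) = 3Σi² − 2Σi over i = 54..69.
Σi = 2415 − 1431 = 984 and Σi² = 111895 − 51039 = 60856.
3·60856 − 2·984 = 180600.

180600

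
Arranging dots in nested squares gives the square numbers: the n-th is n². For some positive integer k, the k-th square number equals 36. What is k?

We need n² = 36, so n = √36 = 6.
Check: 6² = 36. ✓

6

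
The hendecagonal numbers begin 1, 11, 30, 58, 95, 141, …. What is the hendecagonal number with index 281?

281·(9·281 − 7)/2 = 281·2522/2 = 281·1261 = 354341.

354341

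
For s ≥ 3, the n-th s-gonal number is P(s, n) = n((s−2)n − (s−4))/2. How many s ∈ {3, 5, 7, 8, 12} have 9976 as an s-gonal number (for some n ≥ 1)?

s = 3: P(3, 140) = 9870 and P(3, 141) = 10011; 9976 is not s-gonal.
s = 5: P(5, 81) = 9801 and P(5, 82) = 10045; 9976 is not s-gonal.
s = 7: P(7, 63) = 9828 and P(7, 64) = 10144; 9976 is not s-gonal.
s = 8: P(8, 58) = 9976. ✓
s = 12: P(12, 45) = 9945 and P(12, 46) = 10396; 9976 is not s-gonal.
Hits: s ∈ {8} → 1.

1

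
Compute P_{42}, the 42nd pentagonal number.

The 42nd pentagonal number is n(3n−1)/2 with n = 42.
42·(3·42 − 1)/2 = 42·125/2 = 2625.

2625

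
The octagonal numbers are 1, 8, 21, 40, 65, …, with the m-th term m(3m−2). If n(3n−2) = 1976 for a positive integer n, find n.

26

Set n(3n−2) = 1976, giving 3n² − 2n − 1976 = 0.
So n = (2 + 154) / 6 = 156/6 = 26.
Check: 26·(3·26 − 2) = 1976. ✓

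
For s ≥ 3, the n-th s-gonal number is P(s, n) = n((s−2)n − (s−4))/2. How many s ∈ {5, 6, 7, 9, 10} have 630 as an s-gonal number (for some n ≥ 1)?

s = 5: P(5, 20) = 590 and P(5, 21) = 651; 630 is not s-gonal.
s = 6: P(6, 18) = 630. ✓
s = 7: P(7, 16) = 616 and P(7, 17) = 697; 630 is not s-gonal.
s = 9: P(9, 13) = 559 and P(9, 14) = 651; 630 is not s-gonal.
s = 10: P(10, 12) = 540 and P(10, 13) = 637; 630 is not s-gonal.
Hits: s ∈ {6} → 1.

1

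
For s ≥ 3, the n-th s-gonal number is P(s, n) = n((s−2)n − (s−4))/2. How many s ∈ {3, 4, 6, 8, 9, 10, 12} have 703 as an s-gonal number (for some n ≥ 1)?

s = 3: P(3, 37) = 703. ✓
s = 4: P(4, 26) = 676 and P(4, 27) = 729; 703 is not s-gonal.
s = 6: P(6, 19) = 703. ✓
s = 8: P(8, 15) = 645 and P(8, 16) = 736; 703 is not s-gonal.
s = 9: P(9, 14) = 651 and P(9, 15) = 750; 703 is not s-gonal.
s = 10: P(10, 13) = 637 and P(10, 14) = 742; 703 is not s-gonal.
s = 12: P(12, 12) = 672 and P(12, 13) = 793; 703 is not s-gonal.
Hits: s ∈ {3, 6} → 2.

2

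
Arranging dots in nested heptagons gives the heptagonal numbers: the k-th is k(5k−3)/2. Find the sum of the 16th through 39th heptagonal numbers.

Σ i(5i−3)/2 = (5Σi² − 3Σi) / 2 over i = 16..39.
Σi = 780 − 120 = 660 and Σi² = 20540 − 1240 = 19300.
(5·19300 − 3·660) / 2 = 94520/2 = 47260.

47260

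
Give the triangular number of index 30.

465

30·31/2 = 930/2 = 465.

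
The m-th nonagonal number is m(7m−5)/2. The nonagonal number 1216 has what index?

19

Set n(7n−5)/2 = 1216, giving 7n² − 5n − 2432 = 0.
The discriminant is 25 + 56·1216 = 68121, and √68121 = 261.
So n = (5 + 261) / 14 = 266/14 = 19.
Check: 19·(7·19 − 5)/2 = 1216. ✓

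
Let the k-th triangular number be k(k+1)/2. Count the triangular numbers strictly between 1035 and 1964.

17

The n-th triangular number is n(n+1)/2.
Smallest index with value > 1035: n = 46 (giving 1081).
Largest index with value < 1964: n = 62 (giving 1953).
Indices 46 through 62: 17 terms.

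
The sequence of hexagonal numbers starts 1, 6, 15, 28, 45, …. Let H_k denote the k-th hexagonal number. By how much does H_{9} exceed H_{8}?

33

Consecutive hexagonal numbers differ by 4n − 3: here 4·9 − 3 = 33.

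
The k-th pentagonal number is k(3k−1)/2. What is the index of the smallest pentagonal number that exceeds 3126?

Solve n(3n−1)/2 > 3126 for integer n.
The largest n with value ≤ 3126 is 45 (since 3015 ≤ 3126 < 3151), so the first above is n = 46, value 3151.

46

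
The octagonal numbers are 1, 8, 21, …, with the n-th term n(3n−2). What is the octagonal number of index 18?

936

18·(3·18 − 2) = 18·52 = 936.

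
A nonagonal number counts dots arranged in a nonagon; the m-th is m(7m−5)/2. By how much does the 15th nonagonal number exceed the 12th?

15·(7·15 − 5)/2 = 750 and 12·(7·12 − 5)/2 = 474.
Difference: 750 − 474 = 276.

276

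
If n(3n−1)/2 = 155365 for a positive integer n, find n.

Set n(3n−1)/2 = 155365, giving 3n² − n − 310730 = 0.
The discriminant is 1 + 24·155365 = 3728761, and √3728761 = 1931.
So n = (1 + 1931) / 6 = 1932/6 = 322.

322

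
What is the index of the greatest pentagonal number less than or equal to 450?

Solve n(3n−1)/2 ≤ 450 for integer n.
n = 17 gives 425 ≤ 450, while n = 18 gives 477 > 450; so the answer is index 17.

17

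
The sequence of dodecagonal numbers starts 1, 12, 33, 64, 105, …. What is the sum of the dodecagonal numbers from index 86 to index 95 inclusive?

Σ i(5i−4) = 5Σi² − 4Σi over i = 86..95.
Σi = 4560 − 3655 = 905 and Σi² = 290320 − 208335 = 81985.
5·81985 − 4·905 = 406305.

406305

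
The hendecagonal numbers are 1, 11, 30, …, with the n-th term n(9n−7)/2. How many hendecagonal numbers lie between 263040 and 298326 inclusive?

15

The n-th hendecagonal number is n(9n−7)/2.
Smallest index with value ≥ 263040: n = 243 (giving 264870).
Largest index with value ≤ 298326: n = 257 (giving 296321).
Indices 243 through 257: 15 terms.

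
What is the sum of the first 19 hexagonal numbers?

4750

Σ i(2i−1) = 2Σi² − Σi over i = 1..19.
Σi = 190 and Σi² = 2470.
2·2470 − 1·190 = 4750.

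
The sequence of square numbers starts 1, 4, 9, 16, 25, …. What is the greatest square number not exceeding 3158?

Solve n² ≤ 3158 for integer n.
n = 56 gives 3136 ≤ 3158, while n = 57 gives 3249 > 3158; so the answer is 3136.

3136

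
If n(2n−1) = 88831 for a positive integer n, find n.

Set n(2n−1) = 88831, giving 2n² − n − 88831 = 0.
So n = (1 + 843) / 4 = 844/4 = 211.

211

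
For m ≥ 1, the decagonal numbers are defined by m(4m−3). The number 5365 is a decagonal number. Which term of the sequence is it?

Set n(4n−3) = 5365, giving 4n² − 3n − 5365 = 0.
The discriminant is 9 + 16·5365 = 85849, and √85849 = 293.
So n = (3 + 293) / 8 = 296/8 = 37.

37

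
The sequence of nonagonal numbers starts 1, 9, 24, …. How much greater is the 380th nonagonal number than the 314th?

380·(7·380 − 5)/2 = 504450 and 314·(7·314 − 5)/2 = 344301.
Difference: 504450 − 344301 = 160149.

160149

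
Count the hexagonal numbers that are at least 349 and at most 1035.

The n-th hexagonal number is n(2n−1).
Smallest index with value ≥ 349: n = 14 (giving 378).
Largest index with value ≤ 1035: n = 23 (giving 1035).
Indices 14 through 23: 10 terms.

10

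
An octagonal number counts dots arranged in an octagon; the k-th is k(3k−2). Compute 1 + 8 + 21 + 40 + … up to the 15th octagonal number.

3480

Σ i(3i−2) = 3Σi² − 2Σi over i = 1..15.
Σi = 120 and Σi² = 1240.
3·1240 − 2·120 = 3480.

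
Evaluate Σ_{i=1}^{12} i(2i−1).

1222

Σ i(2i−1) = 2Σi² − Σi over i = 1..12.
Σi = 78 and Σi² = 650.
2·650 − 1·78 = 1222.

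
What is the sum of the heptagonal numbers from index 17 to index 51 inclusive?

Σ i(5i−3)/2 = (5Σi² − 3Σi) / 2 over i = 17..51.
Σi = 1326 − 136 = 1190 and Σi² = 45526 − 1496 = 44030.
(5·44030 − 3·1190) / 2 = 216580/2 = 108290.

108290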